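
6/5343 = 2/1781 = 0.00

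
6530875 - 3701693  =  2829182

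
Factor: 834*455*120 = 2^4*3^2*5^2* 7^1*13^1  *  139^1 =45536400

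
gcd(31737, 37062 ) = 213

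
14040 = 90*156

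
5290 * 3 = 15870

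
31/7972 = 31/7972 = 0.00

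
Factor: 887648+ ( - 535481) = 3^1 * 117389^1   =  352167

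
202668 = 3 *67556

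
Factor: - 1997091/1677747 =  - 665697/559249 = - 3^1*17^( - 1 )*59^1*67^( - 1)*491^ ( - 1 ) * 3761^1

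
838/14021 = 838/14021   =  0.06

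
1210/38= 31 + 16/19 = 31.84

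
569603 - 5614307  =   - 5044704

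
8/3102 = 4/1551 = 0.00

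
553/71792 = 79/10256 = 0.01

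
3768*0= 0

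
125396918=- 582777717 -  - 708174635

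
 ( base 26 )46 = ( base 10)110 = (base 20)5a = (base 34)38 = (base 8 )156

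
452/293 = 1 + 159/293= 1.54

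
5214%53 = 20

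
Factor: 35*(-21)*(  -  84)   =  2^2*3^2  *  5^1*7^3 = 61740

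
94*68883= 6475002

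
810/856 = 405/428 = 0.95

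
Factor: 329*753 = 247737=3^1*7^1*47^1*251^1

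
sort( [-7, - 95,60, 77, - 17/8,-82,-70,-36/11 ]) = [-95, - 82,-70, - 7, - 36/11,-17/8,60,77 ]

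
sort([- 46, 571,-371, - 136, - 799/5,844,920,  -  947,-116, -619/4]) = [ - 947, - 371,-799/5, - 619/4, - 136,- 116, - 46,571,844,920 ] 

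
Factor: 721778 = 2^1*313^1 * 1153^1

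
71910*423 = 30417930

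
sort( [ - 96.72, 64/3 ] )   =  [  -  96.72,  64/3 ]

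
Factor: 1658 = 2^1*829^1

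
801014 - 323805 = 477209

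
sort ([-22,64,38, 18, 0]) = [ - 22,0, 18 , 38,64]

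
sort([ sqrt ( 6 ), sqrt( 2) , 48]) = [sqrt( 2 ),sqrt( 6 ),48 ]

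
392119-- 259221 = 651340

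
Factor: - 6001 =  - 17^1 * 353^1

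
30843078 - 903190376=  -  872347298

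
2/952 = 1/476 = 0.00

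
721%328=65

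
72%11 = 6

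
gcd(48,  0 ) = 48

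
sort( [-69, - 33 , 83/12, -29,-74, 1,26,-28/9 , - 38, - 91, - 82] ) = [ - 91,  -  82 , - 74,-69,-38,-33,-29, -28/9, 1, 83/12,  26 ]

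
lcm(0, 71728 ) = 0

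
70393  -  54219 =16174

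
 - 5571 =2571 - 8142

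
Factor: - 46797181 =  - 1511^1*30971^1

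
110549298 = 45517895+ 65031403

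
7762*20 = 155240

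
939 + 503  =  1442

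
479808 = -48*( - 9996) 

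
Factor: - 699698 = - 2^1*349849^1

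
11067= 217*51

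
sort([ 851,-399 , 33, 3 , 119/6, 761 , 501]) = [ - 399, 3, 119/6, 33,501,  761 , 851]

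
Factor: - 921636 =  - 2^2 * 3^2*25601^1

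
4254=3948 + 306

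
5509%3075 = 2434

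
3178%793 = 6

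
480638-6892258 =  - 6411620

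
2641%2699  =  2641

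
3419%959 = 542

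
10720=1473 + 9247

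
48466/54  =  897 + 14/27 = 897.52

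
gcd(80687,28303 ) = 1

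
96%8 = 0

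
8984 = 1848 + 7136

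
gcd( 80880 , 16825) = 5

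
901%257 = 130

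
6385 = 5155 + 1230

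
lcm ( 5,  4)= 20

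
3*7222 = 21666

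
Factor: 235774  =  2^1 * 7^1*11^1*1531^1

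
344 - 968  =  -624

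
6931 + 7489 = 14420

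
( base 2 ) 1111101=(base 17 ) 76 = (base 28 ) 4D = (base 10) 125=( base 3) 11122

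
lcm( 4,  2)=4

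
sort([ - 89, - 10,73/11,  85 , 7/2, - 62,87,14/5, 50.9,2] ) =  [ - 89, - 62,- 10 , 2,14/5, 7/2,73/11, 50.9, 85,  87] 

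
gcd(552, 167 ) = 1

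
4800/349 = 4800/349 = 13.75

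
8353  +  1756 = 10109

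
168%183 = 168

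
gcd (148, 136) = 4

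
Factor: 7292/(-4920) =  - 2^( - 1 )*3^(-1)*5^( - 1)*41^( - 1 )*1823^1=-  1823/1230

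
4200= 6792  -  2592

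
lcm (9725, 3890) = 19450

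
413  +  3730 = 4143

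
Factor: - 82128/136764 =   -  2^2*3^( - 1 ) * 59^1 *131^( - 1) = -236/393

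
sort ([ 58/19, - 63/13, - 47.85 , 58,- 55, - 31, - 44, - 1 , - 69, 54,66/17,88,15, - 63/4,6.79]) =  [  -  69, - 55, - 47.85, - 44,-31, - 63/4, - 63/13, - 1,58/19, 66/17, 6.79,15,54, 58,88 ]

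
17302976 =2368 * 7307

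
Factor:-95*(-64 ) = 2^6*5^1 * 19^1 = 6080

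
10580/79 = 133 + 73/79 = 133.92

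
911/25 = 36 + 11/25=36.44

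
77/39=1 + 38/39 = 1.97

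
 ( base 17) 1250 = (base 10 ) 5576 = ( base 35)4jb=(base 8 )12710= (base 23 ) aca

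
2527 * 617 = 1559159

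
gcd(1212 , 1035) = 3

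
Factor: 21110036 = 2^2*5277509^1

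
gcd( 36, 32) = 4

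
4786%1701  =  1384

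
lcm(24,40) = 120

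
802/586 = 1+ 108/293 = 1.37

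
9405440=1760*5344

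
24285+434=24719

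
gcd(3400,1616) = 8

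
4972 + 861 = 5833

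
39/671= 39/671=0.06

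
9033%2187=285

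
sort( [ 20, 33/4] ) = [33/4,20]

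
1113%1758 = 1113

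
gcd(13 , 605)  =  1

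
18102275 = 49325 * 367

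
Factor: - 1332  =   - 2^2*3^2*37^1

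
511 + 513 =1024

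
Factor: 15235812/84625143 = 2^2 * 3^1 * 83^1*5099^1* 28208381^(-1 ) = 5078604/28208381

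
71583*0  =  0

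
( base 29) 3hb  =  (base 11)2302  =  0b101111010011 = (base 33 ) 2po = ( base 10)3027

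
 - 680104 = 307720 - 987824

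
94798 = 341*278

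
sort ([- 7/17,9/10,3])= [  -  7/17, 9/10,3 ] 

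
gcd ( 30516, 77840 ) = 4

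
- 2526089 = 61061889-63587978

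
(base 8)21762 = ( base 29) ar9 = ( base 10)9202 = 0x23F2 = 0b10001111110010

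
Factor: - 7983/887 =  - 3^2 = - 9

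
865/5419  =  865/5419  =  0.16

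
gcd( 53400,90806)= 2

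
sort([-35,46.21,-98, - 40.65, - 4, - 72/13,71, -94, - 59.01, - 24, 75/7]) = [-98, - 94, - 59.01,-40.65,- 35,- 24,  -  72/13, - 4,75/7,46.21,71 ]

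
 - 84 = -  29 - 55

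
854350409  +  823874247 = 1678224656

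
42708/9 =4745 +1/3 =4745.33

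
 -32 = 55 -87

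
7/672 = 1/96= 0.01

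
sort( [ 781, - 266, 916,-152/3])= [ - 266, -152/3 , 781,916] 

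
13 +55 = 68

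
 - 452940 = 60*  (-7549) 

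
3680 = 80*46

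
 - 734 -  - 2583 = 1849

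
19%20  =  19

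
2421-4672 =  - 2251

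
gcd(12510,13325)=5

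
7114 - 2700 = 4414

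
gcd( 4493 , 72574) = 1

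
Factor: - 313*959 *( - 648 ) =2^3 * 3^4*7^1 * 137^1*313^1 = 194508216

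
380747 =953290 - 572543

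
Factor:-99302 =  - 2^1 *7^1*41^1 * 173^1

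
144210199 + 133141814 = 277352013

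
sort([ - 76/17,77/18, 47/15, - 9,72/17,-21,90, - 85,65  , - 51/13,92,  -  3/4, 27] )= [ - 85, - 21, - 9, -76/17, - 51/13, - 3/4, 47/15, 72/17,77/18,27 , 65,90, 92]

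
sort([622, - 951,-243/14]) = [ - 951, - 243/14,622]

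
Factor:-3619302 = -2^1*3^1*603217^1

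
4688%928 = 48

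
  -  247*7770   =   - 1919190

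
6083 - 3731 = 2352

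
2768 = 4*692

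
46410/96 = 7735/16  =  483.44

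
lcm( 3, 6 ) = 6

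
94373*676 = 63796148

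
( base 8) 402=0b100000010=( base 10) 258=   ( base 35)7D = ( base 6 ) 1110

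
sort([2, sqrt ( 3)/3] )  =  [ sqrt(3) /3,  2 ] 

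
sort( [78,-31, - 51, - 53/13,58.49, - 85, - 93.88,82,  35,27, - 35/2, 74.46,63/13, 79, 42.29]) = [- 93.88, - 85, - 51, - 31, - 35/2, - 53/13 , 63/13,27,35,42.29,58.49, 74.46,78, 79,82] 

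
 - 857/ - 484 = 857/484=1.77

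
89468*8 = 715744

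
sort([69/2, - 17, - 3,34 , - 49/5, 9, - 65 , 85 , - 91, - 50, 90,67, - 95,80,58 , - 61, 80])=[ - 95, - 91, - 65, - 61,-50,-17,-49/5, - 3,  9,34,69/2,58,67,80, 80,85,  90]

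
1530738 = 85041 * 18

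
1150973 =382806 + 768167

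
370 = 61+309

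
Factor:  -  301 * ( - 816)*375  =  92106000 = 2^4*3^2*5^3*7^1*17^1*43^1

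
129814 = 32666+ 97148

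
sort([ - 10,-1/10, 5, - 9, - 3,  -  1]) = [ - 10,-9 , - 3  ,-1, - 1/10, 5]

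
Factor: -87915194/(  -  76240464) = 43957597/38120232 = 2^( - 3 ) *3^(-1 ) * 17^1*19^ (-1)* 31^1*239^1*349^1*83597^(-1)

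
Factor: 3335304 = 2^3*3^1 * 7^1*19853^1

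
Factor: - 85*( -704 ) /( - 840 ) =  - 2^3* 3^(  -  1 )*7^ ( - 1)*11^1 * 17^1 = -1496/21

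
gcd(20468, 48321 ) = 7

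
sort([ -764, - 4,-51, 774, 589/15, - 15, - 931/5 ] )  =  [ - 764, - 931/5, - 51, - 15 , - 4,589/15,774 ]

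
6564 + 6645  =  13209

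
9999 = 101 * 99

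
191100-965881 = -774781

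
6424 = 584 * 11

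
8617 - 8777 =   -  160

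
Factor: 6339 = 3^1*2113^1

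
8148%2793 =2562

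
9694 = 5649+4045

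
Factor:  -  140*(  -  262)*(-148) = - 2^5 * 5^1*7^1*37^1*131^1 =-  5428640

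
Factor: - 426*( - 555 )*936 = 221298480 = 2^4*3^4*5^1*13^1*37^1*71^1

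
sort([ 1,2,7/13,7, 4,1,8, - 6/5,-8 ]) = [  -  8, - 6/5, 7/13,1,1, 2,4,  7, 8] 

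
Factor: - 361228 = -2^2*7^2*19^1* 97^1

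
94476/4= 23619 = 23619.00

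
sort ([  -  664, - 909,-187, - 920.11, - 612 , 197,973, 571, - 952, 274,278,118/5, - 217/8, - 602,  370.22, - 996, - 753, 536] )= [ - 996, - 952, - 920.11, - 909, - 753, - 664, - 612, - 602,  -  187, - 217/8,118/5, 197, 274,278,370.22,536, 571 , 973 ]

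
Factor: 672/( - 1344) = - 2^(-1)=   - 1/2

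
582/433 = 1 + 149/433 = 1.34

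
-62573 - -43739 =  - 18834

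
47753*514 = 24545042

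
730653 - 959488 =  - 228835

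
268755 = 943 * 285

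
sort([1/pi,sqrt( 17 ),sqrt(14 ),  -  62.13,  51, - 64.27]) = [ - 64.27 , - 62.13,  1/pi, sqrt(14),  sqrt(17), 51 ]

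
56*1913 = 107128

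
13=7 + 6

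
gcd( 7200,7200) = 7200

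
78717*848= 66752016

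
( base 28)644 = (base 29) 5L6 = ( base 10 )4820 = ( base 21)ajb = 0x12d4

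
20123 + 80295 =100418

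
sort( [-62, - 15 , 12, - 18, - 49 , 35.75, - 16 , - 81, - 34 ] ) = [ - 81 , - 62,- 49, - 34,- 18,- 16 , - 15, 12,35.75 ]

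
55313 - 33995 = 21318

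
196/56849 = 196/56849  =  0.00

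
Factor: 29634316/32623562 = 2^1*193^( - 1 )*197^1*223^( - 1)*379^ ( - 1)*37607^1  =  14817158/16311781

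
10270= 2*5135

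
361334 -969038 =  - 607704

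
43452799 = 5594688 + 37858111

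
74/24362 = 37/12181=0.00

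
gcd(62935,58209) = 1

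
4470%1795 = 880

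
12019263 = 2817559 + 9201704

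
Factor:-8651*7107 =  - 3^1*23^1*41^1*103^1*211^1 = - 61482657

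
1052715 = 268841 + 783874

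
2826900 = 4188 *675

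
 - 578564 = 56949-635513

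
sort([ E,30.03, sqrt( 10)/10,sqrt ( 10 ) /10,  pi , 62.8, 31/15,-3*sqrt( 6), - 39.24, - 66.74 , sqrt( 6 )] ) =[ - 66.74, - 39.24, - 3*sqrt(6),sqrt (10 ) /10,sqrt(10)/10,  31/15 , sqrt( 6),E, pi,30.03,  62.8] 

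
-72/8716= - 18/2179 = - 0.01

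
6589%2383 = 1823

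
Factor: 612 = 2^2*3^2*17^1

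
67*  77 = 5159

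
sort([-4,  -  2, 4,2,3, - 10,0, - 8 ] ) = [-10,  -  8,- 4, - 2, 0, 2, 3 , 4]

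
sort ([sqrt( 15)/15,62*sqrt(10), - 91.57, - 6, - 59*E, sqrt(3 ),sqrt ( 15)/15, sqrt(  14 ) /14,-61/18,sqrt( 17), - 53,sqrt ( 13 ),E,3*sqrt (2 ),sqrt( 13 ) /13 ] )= [ - 59 *E, -91.57, - 53, - 6,-61/18, sqrt(15) /15 , sqrt( 15)/15,sqrt( 14 ) /14, sqrt( 13) /13, sqrt(3 ), E, sqrt (13),sqrt( 17), 3 * sqrt(2 ),62 * sqrt( 10 )]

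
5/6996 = 5/6996 = 0.00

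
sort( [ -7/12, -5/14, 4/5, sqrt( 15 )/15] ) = [ - 7/12, - 5/14,sqrt(15 ) /15,4/5 ]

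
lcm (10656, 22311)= 713952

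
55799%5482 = 979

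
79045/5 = 15809 = 15809.00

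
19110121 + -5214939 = 13895182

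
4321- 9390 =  - 5069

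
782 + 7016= 7798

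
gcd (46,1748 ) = 46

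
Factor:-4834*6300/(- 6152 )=3^2 * 5^2*7^1* 769^( - 1 )*2417^1 = 3806775/769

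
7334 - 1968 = 5366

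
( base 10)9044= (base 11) 6882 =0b10001101010100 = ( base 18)19G8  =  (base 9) 13358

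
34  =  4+30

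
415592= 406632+8960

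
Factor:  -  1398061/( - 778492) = 2^( - 2) *7^1 *11^( - 1 )*13^( - 1)*29^1*71^1*97^1*1361^(- 1)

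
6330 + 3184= 9514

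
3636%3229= 407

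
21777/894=7259/298 = 24.36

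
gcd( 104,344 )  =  8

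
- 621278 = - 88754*7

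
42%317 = 42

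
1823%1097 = 726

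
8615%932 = 227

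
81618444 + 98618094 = 180236538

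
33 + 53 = 86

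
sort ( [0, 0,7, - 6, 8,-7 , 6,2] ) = [ - 7, - 6 , 0,0, 2, 6, 7,8]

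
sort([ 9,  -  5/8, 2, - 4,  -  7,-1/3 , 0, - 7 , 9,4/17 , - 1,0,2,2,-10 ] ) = [  -  10, - 7, - 7,- 4, - 1,-5/8, - 1/3,0, 0,4/17 , 2,2 , 2, 9,9] 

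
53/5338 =53/5338 = 0.01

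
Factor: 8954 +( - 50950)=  - 2^2*10499^1 = - 41996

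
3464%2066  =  1398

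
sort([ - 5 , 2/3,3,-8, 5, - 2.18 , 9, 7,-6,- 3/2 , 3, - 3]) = [-8, - 6,-5, - 3,  -  2.18, - 3/2, 2/3,3, 3,5,7 , 9]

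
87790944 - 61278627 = 26512317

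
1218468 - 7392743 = -6174275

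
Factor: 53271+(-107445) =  - 2^1 * 3^1*9029^1 =- 54174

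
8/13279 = 8/13279 =0.00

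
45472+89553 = 135025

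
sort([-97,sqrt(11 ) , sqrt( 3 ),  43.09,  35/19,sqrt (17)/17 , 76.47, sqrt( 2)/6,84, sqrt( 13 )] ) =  [ - 97 , sqrt( 2 ) /6,sqrt(17)/17,sqrt(3),35/19,sqrt(11), sqrt( 13), 43.09,76.47,  84 ] 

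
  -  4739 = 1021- 5760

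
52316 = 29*1804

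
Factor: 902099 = 11^1*82009^1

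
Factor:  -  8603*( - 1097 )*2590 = 2^1*5^1*7^2 * 37^1 * 1097^1*1229^1 = 24443101690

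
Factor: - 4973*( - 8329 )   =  41420117 = 4973^1 * 8329^1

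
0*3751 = 0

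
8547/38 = 8547/38= 224.92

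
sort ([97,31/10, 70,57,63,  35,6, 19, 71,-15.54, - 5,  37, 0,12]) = [ -15.54, - 5,0,31/10,6,  12,19 , 35,37,57,63,70,71, 97 ] 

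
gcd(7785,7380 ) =45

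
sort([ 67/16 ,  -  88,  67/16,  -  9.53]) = [ - 88, - 9.53,67/16, 67/16] 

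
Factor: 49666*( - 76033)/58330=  - 5^(-1)*139^1*307^( - 1)*547^1*1307^1 = -99375131/1535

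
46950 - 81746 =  - 34796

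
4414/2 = 2207 = 2207.00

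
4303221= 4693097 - 389876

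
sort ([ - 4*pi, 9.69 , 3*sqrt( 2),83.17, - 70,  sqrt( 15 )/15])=[ - 70, - 4*pi,sqrt (15) /15,  3*sqrt( 2),  9.69,83.17]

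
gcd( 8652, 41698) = 2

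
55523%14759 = 11246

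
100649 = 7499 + 93150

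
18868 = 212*89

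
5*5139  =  25695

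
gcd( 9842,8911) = 133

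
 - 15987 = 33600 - 49587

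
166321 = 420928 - 254607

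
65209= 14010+51199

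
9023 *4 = 36092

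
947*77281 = 73185107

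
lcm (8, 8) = 8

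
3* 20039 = 60117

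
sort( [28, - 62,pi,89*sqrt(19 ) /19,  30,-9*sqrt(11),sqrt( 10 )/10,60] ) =[ - 62,- 9*sqrt(11),  sqrt ( 10 ) /10,pi,89*sqrt( 19) /19, 28,30, 60]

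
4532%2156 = 220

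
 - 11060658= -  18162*609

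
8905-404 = 8501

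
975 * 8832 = 8611200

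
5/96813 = 5/96813 = 0.00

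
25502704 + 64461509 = 89964213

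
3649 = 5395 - 1746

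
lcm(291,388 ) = 1164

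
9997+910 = 10907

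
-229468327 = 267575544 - 497043871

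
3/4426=3/4426 =0.00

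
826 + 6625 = 7451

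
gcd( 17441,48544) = 1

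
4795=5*959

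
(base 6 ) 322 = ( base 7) 233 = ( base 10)122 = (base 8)172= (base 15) 82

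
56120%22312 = 11496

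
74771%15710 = 11931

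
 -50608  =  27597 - 78205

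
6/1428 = 1/238 = 0.00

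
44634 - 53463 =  - 8829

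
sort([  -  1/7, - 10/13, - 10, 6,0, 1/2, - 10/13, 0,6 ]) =[ - 10, - 10/13,  -  10/13,-1/7, 0, 0, 1/2, 6, 6]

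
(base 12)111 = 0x9D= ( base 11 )133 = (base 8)235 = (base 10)157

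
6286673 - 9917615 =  - 3630942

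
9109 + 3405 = 12514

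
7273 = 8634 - 1361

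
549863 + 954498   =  1504361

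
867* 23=19941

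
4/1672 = 1/418  =  0.00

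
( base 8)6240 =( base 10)3232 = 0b110010100000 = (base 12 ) 1A54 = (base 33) 2VV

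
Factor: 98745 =3^1*5^1*29^1*227^1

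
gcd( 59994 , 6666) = 6666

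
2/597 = 2/597=0.00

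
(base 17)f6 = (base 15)126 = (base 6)1113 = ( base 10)261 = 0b100000101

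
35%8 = 3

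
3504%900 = 804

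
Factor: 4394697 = 3^1*1464899^1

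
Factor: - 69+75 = 6=   2^1*3^1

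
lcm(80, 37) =2960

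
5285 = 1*5285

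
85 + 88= 173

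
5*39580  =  197900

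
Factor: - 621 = -3^3*23^1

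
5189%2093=1003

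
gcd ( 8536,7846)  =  2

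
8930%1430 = 350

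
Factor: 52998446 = 2^1*43^1*616261^1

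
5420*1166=6319720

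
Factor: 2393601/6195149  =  3^1*7^2*19^1*857^1*6195149^( - 1) 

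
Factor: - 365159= - 365159^1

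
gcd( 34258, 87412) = 2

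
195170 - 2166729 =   -  1971559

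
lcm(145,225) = 6525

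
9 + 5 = 14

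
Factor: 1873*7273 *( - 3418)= - 2^1*7^1*1039^1 * 1709^1*1873^1 = - 46561120522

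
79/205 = 79/205=   0.39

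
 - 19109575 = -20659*925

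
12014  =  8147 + 3867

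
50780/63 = 806+2/63 = 806.03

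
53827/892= 60 + 307/892 =60.34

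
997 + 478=1475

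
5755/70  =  82 + 3/14 = 82.21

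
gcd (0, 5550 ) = 5550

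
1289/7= 184 + 1/7 =184.14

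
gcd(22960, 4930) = 10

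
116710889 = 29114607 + 87596282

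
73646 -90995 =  - 17349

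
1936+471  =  2407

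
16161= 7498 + 8663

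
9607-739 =8868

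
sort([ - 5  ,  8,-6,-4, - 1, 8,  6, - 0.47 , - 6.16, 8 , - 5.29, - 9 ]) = [ - 9,-6.16,  -  6 , - 5.29 , - 5, - 4, - 1 ,-0.47, 6 , 8, 8,8]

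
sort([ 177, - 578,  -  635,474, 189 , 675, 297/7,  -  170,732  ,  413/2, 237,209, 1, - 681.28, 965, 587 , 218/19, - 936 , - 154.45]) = [ - 936, - 681.28,-635 , - 578,-170, - 154.45, 1, 218/19, 297/7,  177, 189, 413/2, 209, 237 , 474, 587, 675, 732,  965 ] 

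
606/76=7 + 37/38 = 7.97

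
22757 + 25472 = 48229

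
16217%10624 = 5593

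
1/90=1/90= 0.01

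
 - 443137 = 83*( - 5339 ) 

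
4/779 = 4/779 =0.01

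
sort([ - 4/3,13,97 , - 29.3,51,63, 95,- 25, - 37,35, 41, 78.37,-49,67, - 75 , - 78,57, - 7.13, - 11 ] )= [ - 78,  -  75, - 49, - 37, - 29.3, - 25, - 11, -7.13, - 4/3, 13,35, 41 , 51,57,63,67,78.37,95,97] 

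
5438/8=679+3/4 = 679.75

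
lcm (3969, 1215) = 59535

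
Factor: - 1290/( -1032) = 2^( - 2)*5^1 = 5/4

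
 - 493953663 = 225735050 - 719688713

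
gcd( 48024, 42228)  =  828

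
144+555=699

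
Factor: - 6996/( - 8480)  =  33/40 = 2^(-3 ) * 3^1*5^( - 1)*11^1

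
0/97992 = 0= 0.00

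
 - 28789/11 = -28789/11 = - 2617.18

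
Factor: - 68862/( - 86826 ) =23/29 = 23^1*29^( - 1)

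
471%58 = 7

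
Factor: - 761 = - 761^1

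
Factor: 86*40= 3440 = 2^4*5^1*43^1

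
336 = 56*6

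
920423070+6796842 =927219912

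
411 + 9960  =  10371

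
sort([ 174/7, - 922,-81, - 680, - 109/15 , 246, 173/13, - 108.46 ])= [ - 922 , - 680, - 108.46, - 81 , - 109/15,173/13,174/7,246]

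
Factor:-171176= - 2^3*21397^1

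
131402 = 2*65701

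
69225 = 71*975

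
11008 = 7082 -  - 3926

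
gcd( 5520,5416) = 8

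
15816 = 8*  1977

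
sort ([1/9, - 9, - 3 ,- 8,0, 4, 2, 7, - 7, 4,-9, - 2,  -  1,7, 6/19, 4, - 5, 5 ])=[ - 9, - 9,-8,  -  7,-5,  -  3, - 2,-1,0,1/9,6/19, 2,4, 4,  4, 5,7, 7 ]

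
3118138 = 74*42137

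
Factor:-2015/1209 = - 5/3 =-  3^(  -  1) * 5^1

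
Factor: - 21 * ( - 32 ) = 2^5*3^1 * 7^1 = 672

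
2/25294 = 1/12647 = 0.00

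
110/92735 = 22/18547 =0.00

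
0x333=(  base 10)819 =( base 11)685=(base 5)11234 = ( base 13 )4b0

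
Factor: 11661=3^1*13^2*23^1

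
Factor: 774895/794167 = 965/989 = 5^1*23^( - 1 )*43^ (-1)*193^1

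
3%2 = 1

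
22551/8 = 22551/8 = 2818.88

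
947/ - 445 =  - 947/445 = -2.13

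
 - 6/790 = -1 + 392/395 = - 0.01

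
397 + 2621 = 3018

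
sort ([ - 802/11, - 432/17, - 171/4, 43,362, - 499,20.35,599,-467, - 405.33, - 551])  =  [ - 551, - 499, - 467, - 405.33 ,-802/11,-171/4, - 432/17,20.35, 43,362 , 599]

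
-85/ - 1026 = 85/1026  =  0.08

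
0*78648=0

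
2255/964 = 2255/964 = 2.34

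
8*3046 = 24368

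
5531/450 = 5531/450 = 12.29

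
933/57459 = 311/19153  =  0.02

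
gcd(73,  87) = 1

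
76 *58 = 4408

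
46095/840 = 439/8 = 54.88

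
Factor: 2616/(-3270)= - 4/5=- 2^2 * 5^( - 1 )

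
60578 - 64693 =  - 4115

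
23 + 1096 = 1119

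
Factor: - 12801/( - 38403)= 1/3 = 3^( - 1)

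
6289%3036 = 217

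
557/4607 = 557/4607 = 0.12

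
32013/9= 3557=   3557.00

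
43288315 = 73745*587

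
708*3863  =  2735004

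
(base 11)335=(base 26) FB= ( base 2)110010001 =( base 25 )g1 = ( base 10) 401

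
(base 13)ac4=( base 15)835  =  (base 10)1850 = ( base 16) 73A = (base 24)352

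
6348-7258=-910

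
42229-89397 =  - 47168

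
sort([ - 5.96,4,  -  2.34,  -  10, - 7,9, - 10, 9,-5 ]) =[ - 10, - 10, - 7, - 5.96, - 5, - 2.34,4, 9 , 9 ]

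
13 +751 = 764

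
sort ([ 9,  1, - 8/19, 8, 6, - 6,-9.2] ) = [ - 9.2, - 6,- 8/19, 1, 6, 8, 9 ]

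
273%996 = 273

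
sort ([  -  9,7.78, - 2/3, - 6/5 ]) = [-9, - 6/5,  -  2/3,7.78] 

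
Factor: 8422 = 2^1*4211^1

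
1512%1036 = 476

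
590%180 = 50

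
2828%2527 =301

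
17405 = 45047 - 27642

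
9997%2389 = 441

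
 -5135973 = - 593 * 8661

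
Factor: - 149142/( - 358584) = 371/892 = 2^( - 2 )* 7^1*53^1*223^(-1)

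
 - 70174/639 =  - 70174/639 = - 109.82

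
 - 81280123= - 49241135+  -  32038988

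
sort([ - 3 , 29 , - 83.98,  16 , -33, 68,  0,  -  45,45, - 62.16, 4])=[ - 83.98 ,-62.16, - 45,-33 ,  -  3 , 0, 4,16,29,45, 68]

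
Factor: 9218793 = 3^1*463^1*6637^1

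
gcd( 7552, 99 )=1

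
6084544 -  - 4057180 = 10141724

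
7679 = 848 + 6831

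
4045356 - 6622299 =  - 2576943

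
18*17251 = 310518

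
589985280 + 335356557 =925341837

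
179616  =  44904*4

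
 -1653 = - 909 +-744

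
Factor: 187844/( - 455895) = -2^2*3^(  -  3) *5^(  -  1 ) * 11^(-1) * 151^1*307^( - 1)*311^1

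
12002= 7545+4457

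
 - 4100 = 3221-7321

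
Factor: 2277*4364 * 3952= 2^6*3^2*11^1 * 13^1* 19^1*23^1*1091^1=39270344256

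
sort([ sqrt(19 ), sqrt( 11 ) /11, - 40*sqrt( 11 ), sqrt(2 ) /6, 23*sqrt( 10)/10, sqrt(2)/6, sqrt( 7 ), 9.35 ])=[ - 40*sqrt(11 ), sqrt(2 ) /6, sqrt(2 )/6,sqrt(11 )/11,  sqrt(7), sqrt(19) , 23*sqrt(10 ) /10, 9.35 ] 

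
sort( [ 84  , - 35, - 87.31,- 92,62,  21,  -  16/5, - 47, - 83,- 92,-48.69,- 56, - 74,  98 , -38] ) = [ - 92, - 92,- 87.31,- 83, - 74 , - 56,-48.69, -47, - 38, - 35,- 16/5,21, 62, 84,98] 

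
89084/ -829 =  - 108 + 448/829  =  -107.46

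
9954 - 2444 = 7510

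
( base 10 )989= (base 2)1111011101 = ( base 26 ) 1c1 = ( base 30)12T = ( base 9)1318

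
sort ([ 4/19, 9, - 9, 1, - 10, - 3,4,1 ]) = [-10, - 9, - 3,  4/19, 1,  1 , 4,9]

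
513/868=513/868= 0.59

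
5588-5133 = 455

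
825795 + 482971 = 1308766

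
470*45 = 21150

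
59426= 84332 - 24906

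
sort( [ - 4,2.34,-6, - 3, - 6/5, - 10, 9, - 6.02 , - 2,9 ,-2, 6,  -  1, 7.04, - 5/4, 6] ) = [ - 10, - 6.02, - 6, - 4,-3, - 2,- 2, - 5/4, - 6/5, - 1,2.34, 6,6, 7.04, 9,9]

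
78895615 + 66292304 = 145187919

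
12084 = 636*19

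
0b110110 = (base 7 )105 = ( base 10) 54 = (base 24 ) 26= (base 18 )30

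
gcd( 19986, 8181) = 3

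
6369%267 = 228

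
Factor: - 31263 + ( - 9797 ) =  - 2^2*5^1*2053^1=-41060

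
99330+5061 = 104391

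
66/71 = 66/71 = 0.93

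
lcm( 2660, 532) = 2660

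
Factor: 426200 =2^3*5^2*2131^1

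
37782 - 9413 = 28369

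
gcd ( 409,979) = 1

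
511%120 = 31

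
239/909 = 239/909 = 0.26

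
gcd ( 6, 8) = 2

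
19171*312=5981352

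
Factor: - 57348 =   -  2^2 * 3^5*59^1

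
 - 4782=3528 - 8310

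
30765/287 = 107 + 8/41 = 107.20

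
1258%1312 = 1258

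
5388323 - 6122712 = -734389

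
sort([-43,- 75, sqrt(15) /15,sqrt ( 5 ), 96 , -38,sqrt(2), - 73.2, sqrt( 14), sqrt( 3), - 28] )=[ - 75,-73.2, - 43,-38,- 28, sqrt (15) /15 , sqrt( 2), sqrt( 3 ), sqrt( 5), sqrt(14),  96]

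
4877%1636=1605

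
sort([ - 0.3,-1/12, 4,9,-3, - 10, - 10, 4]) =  [ - 10,-10, - 3, - 0.3, - 1/12,4, 4,9]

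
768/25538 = 384/12769 = 0.03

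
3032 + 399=3431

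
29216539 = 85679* 341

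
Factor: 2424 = 2^3 * 3^1*101^1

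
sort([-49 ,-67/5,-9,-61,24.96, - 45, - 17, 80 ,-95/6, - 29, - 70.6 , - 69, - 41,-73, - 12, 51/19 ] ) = [ - 73, - 70.6,-69,-61, - 49,-45  , - 41, - 29, - 17, - 95/6,-67/5, - 12,-9, 51/19,24.96,80]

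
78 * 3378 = 263484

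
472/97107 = 472/97107 = 0.00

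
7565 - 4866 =2699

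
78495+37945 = 116440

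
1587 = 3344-1757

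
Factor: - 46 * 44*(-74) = 2^4*11^1 * 23^1*37^1  =  149776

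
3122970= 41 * 76170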